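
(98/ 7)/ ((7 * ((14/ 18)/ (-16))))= -288/ 7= -41.14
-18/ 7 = -2.57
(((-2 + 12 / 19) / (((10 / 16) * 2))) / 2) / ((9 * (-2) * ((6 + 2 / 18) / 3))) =78 / 5225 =0.01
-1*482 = -482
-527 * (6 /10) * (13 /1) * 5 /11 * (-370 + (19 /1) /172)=1307602413 /1892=691121.78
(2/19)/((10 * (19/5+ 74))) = 1/7391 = 0.00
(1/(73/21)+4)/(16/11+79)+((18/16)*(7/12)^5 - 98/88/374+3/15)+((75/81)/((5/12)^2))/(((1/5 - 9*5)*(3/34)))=-70156183856377/68585279938560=-1.02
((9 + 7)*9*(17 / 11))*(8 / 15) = 6528 / 55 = 118.69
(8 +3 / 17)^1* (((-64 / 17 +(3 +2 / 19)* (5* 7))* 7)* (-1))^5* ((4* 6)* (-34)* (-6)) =-30074004279653817130289874914976 / 3515706497843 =-8554185139773526168.01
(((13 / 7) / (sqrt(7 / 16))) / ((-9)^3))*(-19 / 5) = 988*sqrt(7) / 178605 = 0.01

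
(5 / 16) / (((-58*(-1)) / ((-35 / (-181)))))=175 / 167968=0.00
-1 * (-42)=42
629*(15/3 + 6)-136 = 6783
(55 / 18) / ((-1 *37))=-55 / 666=-0.08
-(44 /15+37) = -599 /15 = -39.93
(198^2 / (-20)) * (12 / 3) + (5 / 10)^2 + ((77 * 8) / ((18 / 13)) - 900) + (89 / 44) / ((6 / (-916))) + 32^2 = -15009319 / 1980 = -7580.46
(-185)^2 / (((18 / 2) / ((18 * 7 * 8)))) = 3833200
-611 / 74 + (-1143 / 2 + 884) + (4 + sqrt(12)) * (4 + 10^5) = 200008 * sqrt(3) + 14811849 / 37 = 746744.26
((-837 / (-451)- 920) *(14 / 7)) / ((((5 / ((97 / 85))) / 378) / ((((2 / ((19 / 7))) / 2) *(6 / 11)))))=-1275352451352 / 40060075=-31836.00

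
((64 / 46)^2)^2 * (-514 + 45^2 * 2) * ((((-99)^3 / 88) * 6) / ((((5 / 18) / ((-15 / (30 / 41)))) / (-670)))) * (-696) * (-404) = -3410421840514036952727552 / 279841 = -12186998475970415174.07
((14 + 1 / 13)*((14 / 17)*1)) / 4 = 1281 / 442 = 2.90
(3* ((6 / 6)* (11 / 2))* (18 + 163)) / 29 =5973 / 58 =102.98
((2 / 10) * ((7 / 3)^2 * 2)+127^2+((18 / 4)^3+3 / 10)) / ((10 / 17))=99282329 / 3600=27578.42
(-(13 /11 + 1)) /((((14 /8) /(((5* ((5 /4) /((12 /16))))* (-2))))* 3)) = 1600 /231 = 6.93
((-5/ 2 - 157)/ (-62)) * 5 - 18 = -637/ 124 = -5.14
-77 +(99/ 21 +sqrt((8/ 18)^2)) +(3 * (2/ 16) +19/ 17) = -602747/ 8568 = -70.35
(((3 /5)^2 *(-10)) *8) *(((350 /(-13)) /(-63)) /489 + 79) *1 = -2275.23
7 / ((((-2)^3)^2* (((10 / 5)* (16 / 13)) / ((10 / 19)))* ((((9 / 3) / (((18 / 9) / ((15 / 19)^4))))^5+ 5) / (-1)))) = -180036188665088536610282089 / 39009276747189048494683635424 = -0.00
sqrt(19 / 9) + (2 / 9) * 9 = sqrt(19) / 3 + 2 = 3.45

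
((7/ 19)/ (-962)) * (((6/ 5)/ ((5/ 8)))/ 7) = -24/ 228475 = -0.00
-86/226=-43/113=-0.38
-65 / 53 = -1.23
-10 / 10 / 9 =-1 / 9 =-0.11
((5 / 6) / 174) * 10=0.05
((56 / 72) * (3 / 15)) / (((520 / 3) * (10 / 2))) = 7 / 39000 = 0.00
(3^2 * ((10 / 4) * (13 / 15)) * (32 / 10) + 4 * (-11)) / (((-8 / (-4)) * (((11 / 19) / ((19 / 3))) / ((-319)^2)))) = 153622106 / 15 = 10241473.73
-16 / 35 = -0.46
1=1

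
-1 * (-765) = 765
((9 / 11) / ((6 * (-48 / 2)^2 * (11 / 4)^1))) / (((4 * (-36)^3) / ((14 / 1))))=-7 / 1083912192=-0.00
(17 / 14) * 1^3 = 17 / 14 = 1.21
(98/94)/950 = 0.00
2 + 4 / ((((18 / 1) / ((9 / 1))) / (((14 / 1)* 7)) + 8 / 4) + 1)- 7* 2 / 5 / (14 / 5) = 86 / 37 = 2.32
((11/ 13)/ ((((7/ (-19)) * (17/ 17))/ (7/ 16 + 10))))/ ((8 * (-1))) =34903/ 11648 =3.00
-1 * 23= -23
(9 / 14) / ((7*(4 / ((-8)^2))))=72 / 49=1.47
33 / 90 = 11 / 30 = 0.37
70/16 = 35/8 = 4.38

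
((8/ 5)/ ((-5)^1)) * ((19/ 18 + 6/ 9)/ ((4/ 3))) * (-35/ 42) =31/ 90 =0.34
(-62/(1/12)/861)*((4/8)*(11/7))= -1364/2009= -0.68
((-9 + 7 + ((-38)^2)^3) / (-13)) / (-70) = 1505468191 / 455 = 3308721.30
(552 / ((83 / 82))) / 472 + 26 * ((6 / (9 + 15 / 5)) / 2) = 74977 / 9794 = 7.66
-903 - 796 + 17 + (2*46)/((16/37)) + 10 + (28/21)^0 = -5833/4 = -1458.25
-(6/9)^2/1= -4/9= -0.44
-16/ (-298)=8/ 149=0.05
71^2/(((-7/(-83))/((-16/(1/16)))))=-107111168/7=-15301595.43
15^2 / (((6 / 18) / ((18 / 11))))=12150 / 11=1104.55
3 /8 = 0.38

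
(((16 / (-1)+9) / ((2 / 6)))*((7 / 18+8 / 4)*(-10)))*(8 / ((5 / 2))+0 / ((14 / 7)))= 4816 / 3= 1605.33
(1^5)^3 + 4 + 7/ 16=87/ 16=5.44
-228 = -228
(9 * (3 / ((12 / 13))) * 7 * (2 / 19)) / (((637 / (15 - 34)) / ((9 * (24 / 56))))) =-243 / 98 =-2.48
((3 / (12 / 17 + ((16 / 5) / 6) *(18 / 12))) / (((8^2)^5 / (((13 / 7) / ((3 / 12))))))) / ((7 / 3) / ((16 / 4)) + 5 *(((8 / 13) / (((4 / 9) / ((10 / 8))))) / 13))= 98865 / 8959301779456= 0.00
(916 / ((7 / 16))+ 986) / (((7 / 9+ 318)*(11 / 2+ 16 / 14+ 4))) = 388044 / 427481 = 0.91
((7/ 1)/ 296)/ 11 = 7/ 3256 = 0.00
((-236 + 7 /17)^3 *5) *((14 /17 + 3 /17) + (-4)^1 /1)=963604501875 /4913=196133625.46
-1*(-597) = 597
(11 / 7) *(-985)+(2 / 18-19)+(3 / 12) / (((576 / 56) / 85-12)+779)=-180210418855 / 115022124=-1566.75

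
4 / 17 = 0.24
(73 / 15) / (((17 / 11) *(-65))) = -803 / 16575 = -0.05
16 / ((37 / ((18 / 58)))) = 144 / 1073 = 0.13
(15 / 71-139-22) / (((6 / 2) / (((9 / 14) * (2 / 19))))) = -34248 / 9443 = -3.63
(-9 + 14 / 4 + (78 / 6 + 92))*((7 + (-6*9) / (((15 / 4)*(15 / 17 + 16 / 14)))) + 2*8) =3810253 / 2410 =1581.02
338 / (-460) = -169 / 230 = -0.73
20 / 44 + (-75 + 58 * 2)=456 / 11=41.45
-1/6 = -0.17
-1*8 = -8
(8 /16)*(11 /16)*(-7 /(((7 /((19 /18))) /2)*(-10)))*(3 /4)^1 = 209 /3840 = 0.05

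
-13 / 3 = -4.33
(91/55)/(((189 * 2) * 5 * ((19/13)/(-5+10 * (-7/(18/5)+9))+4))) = 9971/45813735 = 0.00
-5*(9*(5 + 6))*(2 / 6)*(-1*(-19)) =-3135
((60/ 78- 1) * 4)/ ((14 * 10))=-3/ 455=-0.01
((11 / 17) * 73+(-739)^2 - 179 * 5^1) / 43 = 12680.77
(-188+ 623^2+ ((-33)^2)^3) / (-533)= -1291855910 / 533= -2423744.67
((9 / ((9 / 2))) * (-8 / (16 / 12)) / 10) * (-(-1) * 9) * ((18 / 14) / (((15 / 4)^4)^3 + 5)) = -8153726976 / 4541124762184675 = -0.00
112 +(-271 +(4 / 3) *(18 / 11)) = -1725 / 11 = -156.82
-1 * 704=-704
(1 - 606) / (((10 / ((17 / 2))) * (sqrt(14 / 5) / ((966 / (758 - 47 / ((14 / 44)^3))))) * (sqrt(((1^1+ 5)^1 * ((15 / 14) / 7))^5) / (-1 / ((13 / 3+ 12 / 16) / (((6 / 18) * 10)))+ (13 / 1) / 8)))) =129005310552503 * sqrt(14) / 950498193600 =507.83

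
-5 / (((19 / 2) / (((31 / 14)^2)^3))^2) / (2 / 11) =-4233.40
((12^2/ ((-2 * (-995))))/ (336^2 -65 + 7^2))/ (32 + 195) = 9/ 3186955150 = 0.00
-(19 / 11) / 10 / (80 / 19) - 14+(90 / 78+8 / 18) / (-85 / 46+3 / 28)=-17265656477 / 1154181600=-14.96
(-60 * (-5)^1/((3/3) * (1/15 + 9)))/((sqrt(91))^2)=1125/3094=0.36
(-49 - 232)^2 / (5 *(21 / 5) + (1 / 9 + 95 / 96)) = 22740768 / 6365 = 3572.78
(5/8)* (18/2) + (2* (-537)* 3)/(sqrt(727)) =45/8 - 3222* sqrt(727)/727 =-113.87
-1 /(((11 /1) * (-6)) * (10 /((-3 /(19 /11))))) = -1 /380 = -0.00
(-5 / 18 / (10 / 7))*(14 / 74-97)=1393 / 74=18.82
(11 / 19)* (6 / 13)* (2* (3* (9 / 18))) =198 / 247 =0.80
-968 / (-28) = 242 / 7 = 34.57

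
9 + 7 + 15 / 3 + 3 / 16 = 339 / 16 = 21.19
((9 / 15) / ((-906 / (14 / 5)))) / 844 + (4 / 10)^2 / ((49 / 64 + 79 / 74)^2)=2858398267057 / 60039763694100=0.05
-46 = -46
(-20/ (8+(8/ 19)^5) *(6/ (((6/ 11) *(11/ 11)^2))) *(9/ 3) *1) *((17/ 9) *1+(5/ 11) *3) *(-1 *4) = 1594607756/ 1488117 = 1071.56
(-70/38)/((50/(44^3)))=-298144/95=-3138.36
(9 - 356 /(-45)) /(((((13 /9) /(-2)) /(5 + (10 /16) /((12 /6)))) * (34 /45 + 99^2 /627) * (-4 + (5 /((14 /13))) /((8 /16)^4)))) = -25809315 /238971616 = -0.11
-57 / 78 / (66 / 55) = -95 / 156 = -0.61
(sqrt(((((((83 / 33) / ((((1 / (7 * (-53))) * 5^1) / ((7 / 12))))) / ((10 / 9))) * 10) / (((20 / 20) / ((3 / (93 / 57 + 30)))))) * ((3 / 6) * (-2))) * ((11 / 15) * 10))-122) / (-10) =61 / 5-7 * sqrt(502321810) / 60100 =9.59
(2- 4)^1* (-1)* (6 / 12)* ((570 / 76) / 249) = 5 / 166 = 0.03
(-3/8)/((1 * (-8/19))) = 57/64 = 0.89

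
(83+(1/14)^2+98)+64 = 48021/196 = 245.01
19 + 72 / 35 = 737 / 35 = 21.06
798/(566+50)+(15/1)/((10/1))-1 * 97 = -4145/44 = -94.20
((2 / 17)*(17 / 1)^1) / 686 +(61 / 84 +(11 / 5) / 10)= 97663 / 102900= 0.95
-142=-142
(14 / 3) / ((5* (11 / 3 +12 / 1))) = 14 / 235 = 0.06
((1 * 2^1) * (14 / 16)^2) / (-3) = -0.51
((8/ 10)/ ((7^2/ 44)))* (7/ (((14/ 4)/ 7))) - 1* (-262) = 272.06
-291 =-291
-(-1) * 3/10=3/10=0.30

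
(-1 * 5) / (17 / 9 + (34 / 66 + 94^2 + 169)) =-495 / 891733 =-0.00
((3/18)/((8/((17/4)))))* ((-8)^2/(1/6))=34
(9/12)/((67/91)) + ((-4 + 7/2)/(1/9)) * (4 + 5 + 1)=-11787/268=-43.98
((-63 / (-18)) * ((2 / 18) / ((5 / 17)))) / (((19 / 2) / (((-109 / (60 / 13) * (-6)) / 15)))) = 168623 / 128250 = 1.31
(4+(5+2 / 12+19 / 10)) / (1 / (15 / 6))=83 / 3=27.67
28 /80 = 7 /20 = 0.35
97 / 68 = 1.43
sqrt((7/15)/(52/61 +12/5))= sqrt(79422)/744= 0.38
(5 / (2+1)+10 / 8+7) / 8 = 119 / 96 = 1.24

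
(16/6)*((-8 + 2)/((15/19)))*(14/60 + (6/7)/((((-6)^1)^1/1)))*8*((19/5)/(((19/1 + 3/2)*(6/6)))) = -877952/322875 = -2.72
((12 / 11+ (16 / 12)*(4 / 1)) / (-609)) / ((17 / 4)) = -0.00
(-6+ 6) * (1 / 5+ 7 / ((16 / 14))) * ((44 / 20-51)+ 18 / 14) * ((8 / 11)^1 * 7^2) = 0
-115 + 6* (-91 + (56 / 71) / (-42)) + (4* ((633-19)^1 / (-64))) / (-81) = -30394675 / 46008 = -660.64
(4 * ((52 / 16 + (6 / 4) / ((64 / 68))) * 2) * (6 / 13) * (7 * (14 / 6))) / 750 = 1519 / 3900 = 0.39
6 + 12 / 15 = 34 / 5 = 6.80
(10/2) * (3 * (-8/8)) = -15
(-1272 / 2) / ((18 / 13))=-1378 / 3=-459.33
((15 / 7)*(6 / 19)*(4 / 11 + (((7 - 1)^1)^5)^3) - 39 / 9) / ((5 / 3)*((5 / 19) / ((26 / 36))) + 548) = 2593406036320879 / 4471698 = 579960014.37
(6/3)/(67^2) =2/4489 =0.00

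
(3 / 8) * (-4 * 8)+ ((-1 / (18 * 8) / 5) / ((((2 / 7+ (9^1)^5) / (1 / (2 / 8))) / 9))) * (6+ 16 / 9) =-89282569 / 7440210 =-12.00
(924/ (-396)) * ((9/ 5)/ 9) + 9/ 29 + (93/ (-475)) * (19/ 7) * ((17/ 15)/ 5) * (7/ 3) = -23783/ 54375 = -0.44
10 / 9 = 1.11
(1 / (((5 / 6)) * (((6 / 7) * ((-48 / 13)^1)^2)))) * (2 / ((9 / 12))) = 1183 / 4320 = 0.27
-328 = -328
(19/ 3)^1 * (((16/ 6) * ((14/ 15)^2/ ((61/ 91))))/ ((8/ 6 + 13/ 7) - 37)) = -9488752/ 14617125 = -0.65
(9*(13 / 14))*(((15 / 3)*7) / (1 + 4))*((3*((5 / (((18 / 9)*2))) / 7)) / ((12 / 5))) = 2925 / 224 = 13.06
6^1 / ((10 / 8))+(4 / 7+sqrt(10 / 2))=sqrt(5)+188 / 35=7.61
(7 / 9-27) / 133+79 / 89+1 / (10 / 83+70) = 0.70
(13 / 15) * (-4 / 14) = -26 / 105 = -0.25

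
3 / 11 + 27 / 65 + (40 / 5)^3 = 366572 / 715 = 512.69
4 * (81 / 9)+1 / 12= 433 / 12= 36.08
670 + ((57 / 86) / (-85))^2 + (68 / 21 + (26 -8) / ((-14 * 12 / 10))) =107753905397 / 160308300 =672.17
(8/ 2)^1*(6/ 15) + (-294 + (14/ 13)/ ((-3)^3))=-513232/ 1755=-292.44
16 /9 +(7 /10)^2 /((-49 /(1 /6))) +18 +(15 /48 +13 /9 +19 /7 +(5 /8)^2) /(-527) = 1050048589 /53121600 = 19.77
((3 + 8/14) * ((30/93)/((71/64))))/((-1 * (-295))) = 0.00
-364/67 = -5.43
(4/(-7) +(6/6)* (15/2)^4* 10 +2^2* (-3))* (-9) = -15940539/56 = -284652.48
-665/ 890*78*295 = -17192.87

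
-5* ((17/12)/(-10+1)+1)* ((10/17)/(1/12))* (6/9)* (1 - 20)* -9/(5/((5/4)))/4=-43225/204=-211.89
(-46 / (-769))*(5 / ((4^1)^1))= 115 / 1538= 0.07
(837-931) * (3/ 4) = -141/ 2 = -70.50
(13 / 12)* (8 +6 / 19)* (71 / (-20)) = -72917 / 2280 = -31.98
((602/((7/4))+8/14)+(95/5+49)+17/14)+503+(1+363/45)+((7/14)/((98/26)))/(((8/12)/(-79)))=2675791/2940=910.13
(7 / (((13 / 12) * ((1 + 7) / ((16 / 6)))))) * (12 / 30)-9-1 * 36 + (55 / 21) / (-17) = -1027808 / 23205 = -44.29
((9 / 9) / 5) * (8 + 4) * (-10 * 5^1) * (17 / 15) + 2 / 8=-543 / 4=-135.75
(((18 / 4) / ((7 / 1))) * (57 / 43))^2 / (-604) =-263169 / 218892016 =-0.00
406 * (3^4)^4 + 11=17476968737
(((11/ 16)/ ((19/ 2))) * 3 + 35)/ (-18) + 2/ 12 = -4897/ 2736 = -1.79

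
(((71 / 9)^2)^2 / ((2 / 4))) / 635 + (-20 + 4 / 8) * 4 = -274142968 / 4166235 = -65.80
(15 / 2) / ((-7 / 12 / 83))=-7470 / 7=-1067.14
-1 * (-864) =864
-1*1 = -1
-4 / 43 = -0.09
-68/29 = -2.34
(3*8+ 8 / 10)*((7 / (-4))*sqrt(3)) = -217*sqrt(3) / 5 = -75.17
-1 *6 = -6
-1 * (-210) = 210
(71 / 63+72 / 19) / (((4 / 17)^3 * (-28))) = -28913005 / 2145024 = -13.48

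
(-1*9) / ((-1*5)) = 9 / 5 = 1.80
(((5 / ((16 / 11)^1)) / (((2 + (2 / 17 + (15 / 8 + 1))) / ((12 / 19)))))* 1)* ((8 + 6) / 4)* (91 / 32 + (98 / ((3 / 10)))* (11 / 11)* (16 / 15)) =975205 / 1824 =534.65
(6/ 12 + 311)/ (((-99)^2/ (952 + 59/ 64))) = 12664967/ 418176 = 30.29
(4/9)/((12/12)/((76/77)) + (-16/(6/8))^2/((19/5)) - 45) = 304/51833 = 0.01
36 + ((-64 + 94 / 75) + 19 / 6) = -1179 / 50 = -23.58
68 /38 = 34 /19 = 1.79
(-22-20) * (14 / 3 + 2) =-280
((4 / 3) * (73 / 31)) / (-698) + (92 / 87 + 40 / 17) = 3.41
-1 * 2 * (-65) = 130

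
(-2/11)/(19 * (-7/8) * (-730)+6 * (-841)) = -8/311971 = -0.00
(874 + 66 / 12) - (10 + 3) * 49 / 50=21669 / 25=866.76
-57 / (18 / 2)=-19 / 3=-6.33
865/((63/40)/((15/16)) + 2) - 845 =-56115/92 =-609.95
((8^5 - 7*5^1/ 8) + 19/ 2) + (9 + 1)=262265/ 8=32783.12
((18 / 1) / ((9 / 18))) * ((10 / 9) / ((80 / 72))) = 36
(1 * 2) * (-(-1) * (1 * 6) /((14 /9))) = 54 /7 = 7.71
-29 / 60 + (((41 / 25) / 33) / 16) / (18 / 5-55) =-0.48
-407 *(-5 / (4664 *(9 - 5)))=185 / 1696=0.11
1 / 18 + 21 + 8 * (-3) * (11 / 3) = -1205 / 18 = -66.94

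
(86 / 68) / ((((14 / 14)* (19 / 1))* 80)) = 0.00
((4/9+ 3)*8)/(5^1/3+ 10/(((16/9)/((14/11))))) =10912/3495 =3.12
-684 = -684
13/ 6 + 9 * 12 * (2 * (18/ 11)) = 23471/ 66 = 355.62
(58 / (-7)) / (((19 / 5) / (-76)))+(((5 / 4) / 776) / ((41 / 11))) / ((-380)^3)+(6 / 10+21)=1831282289745843 / 9776522291200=187.31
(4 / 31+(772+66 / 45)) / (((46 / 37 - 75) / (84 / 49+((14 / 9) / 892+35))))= -6865463259479 / 17827970265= -385.10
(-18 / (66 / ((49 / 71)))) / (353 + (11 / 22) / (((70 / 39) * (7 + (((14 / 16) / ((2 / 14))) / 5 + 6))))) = -585501 / 1098146137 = -0.00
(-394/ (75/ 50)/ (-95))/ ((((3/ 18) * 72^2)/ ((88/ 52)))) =2167/ 400140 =0.01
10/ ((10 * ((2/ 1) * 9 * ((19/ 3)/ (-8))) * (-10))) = 2/ 285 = 0.01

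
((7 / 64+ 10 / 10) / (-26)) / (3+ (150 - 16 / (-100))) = -1775 / 6371456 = -0.00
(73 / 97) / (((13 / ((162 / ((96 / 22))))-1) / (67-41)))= -563706 / 18721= -30.11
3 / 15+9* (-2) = -89 / 5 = -17.80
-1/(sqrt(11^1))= -sqrt(11)/11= -0.30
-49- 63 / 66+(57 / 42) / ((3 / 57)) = -1861 / 77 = -24.17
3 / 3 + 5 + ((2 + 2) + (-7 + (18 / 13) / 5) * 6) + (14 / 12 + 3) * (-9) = -8819 / 130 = -67.84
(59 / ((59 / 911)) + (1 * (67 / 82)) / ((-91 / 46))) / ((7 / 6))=20384400 / 26117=780.50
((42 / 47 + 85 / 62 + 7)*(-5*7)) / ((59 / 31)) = -944895 / 5546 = -170.37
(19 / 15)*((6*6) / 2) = 114 / 5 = 22.80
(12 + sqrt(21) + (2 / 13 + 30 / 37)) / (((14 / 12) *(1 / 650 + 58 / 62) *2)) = 60450 *sqrt(21) / 132167 + 28997400 / 4890179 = 8.03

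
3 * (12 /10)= 18 /5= 3.60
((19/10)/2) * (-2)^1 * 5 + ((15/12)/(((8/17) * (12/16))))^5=4361408197/7962624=547.74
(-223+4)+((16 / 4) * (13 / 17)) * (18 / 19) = -69801 / 323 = -216.10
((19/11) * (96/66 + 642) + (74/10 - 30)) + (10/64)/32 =674549713/619520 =1088.83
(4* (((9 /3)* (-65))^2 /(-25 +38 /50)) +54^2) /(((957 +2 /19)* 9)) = -2148482 /5510055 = -0.39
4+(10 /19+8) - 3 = 181 /19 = 9.53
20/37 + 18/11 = 886/407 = 2.18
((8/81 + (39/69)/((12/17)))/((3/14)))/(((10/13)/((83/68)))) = 50627759/7601040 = 6.66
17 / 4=4.25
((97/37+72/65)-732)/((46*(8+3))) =-1751491/1216930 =-1.44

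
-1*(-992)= 992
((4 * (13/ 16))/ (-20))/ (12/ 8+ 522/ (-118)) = 767/ 13800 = 0.06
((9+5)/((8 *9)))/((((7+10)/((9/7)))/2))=1/34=0.03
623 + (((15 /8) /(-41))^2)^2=623.00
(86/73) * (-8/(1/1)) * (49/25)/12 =-1.54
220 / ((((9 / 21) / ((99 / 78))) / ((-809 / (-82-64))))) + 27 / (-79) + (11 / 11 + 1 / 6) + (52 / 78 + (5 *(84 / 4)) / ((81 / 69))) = 4994651669 / 1349478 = 3701.17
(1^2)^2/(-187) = -0.01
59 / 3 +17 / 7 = 464 / 21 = 22.10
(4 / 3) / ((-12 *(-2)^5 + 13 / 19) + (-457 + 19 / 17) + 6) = -1292 / 63177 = -0.02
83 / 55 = 1.51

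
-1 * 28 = -28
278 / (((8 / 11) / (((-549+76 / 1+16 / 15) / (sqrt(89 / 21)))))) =-87627.98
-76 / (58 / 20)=-760 / 29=-26.21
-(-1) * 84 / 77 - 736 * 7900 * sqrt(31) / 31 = 12 / 11 - 5814400 * sqrt(31) / 31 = -1044295.98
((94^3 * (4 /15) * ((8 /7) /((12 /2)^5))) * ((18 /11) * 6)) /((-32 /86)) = -8928778 /10395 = -858.95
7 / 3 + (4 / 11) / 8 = 157 / 66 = 2.38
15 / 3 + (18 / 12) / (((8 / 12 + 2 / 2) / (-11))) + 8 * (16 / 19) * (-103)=-132771 / 190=-698.79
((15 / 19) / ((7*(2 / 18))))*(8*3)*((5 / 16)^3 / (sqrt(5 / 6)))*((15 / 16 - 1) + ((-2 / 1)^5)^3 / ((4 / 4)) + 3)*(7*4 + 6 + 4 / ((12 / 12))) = -5307940125*sqrt(30) / 28672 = -1013978.29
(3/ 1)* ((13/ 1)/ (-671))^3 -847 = -255888625808/ 302111711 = -847.00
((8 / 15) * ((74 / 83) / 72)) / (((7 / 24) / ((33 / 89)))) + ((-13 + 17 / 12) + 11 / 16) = -45038281 / 4136720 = -10.89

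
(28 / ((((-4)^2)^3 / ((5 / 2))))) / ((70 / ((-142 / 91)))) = -71 / 186368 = -0.00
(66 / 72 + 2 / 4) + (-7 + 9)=41 / 12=3.42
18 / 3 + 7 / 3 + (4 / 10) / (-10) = 622 / 75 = 8.29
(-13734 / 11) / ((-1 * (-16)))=-6867 / 88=-78.03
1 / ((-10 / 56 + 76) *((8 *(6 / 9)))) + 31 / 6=131689 / 25476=5.17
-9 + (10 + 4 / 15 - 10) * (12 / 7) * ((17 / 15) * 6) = -1031 / 175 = -5.89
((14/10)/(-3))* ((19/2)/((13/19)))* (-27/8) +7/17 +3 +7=570711/17680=32.28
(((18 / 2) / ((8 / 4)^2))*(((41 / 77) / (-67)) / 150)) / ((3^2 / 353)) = -0.00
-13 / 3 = -4.33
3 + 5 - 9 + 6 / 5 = 0.20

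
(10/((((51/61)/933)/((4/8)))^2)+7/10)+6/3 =3113314.47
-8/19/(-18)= 4/171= 0.02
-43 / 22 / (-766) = 43 / 16852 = 0.00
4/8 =0.50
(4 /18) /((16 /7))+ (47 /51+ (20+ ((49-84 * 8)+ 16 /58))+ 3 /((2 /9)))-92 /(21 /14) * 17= -57889433 /35496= -1630.87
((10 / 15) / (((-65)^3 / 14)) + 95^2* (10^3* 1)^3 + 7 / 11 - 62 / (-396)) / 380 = 490741143750043114277 / 20662785000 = 23750000000.00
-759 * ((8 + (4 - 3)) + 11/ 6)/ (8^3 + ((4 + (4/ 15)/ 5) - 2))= -1233375/ 77108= -16.00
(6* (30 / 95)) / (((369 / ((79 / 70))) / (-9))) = -1422 / 27265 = -0.05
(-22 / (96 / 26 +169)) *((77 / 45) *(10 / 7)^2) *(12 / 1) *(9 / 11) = -4.37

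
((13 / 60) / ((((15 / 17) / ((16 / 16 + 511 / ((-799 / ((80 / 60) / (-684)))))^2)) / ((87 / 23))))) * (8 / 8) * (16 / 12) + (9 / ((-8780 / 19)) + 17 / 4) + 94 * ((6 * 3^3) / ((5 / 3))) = 205261918282463870402 / 22451959070849025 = 9142.27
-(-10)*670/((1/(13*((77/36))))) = 1676675/9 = 186297.22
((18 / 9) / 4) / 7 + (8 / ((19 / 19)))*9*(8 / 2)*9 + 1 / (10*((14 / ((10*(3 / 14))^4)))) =174269903 / 67228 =2592.22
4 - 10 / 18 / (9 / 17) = 2.95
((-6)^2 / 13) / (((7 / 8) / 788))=226944 / 91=2493.89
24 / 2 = 12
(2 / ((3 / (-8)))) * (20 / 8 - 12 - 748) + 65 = 4105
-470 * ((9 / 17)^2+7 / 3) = -1065020 / 867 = -1228.40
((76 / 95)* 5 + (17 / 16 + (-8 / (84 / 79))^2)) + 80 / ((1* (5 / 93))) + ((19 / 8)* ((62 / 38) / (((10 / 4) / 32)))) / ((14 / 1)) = 54797357 / 35280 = 1553.21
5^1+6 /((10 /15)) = 14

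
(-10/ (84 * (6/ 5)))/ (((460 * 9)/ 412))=-515/ 52164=-0.01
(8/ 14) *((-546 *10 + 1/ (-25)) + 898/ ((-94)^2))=-1206100386/ 386575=-3119.96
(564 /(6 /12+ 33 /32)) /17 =18048 /833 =21.67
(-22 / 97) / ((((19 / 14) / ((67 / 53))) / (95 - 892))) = 16446892 / 97679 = 168.38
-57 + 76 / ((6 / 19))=551 / 3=183.67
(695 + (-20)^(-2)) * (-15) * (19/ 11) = -15846057/ 880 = -18006.88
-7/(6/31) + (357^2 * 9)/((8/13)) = 44733731/24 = 1863905.46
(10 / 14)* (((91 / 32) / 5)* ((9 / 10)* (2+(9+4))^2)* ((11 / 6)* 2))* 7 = 135135 / 64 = 2111.48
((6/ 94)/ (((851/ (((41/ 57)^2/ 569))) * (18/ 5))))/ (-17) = -8405/ 7542052783614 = -0.00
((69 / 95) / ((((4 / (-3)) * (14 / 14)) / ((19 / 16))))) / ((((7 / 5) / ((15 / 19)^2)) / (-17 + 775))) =-17651925 / 80864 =-218.29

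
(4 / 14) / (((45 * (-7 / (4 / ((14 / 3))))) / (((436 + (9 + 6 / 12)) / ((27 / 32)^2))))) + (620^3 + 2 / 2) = 11035778063777 / 46305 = 238328000.51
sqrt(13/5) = sqrt(65)/5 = 1.61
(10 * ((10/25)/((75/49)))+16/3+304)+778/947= 22214362/71025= 312.77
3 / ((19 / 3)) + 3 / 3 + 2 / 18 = 271 / 171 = 1.58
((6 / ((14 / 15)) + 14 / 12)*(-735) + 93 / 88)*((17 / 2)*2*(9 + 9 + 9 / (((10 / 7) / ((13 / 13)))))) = -2029010877 / 880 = -2305694.18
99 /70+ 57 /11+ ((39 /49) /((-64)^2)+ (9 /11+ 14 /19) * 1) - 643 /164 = 3307230561 /781742080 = 4.23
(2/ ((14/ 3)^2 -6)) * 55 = 495/ 71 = 6.97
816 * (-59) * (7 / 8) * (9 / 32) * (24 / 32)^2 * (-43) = 73362429 / 256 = 286571.99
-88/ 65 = -1.35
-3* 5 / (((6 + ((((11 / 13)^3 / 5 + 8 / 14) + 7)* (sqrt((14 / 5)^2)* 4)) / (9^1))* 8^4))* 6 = -7414875 / 5255254016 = -0.00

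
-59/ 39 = -1.51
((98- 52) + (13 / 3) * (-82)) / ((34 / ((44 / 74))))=-10208 / 1887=-5.41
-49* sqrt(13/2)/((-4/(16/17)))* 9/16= 441* sqrt(26)/136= 16.53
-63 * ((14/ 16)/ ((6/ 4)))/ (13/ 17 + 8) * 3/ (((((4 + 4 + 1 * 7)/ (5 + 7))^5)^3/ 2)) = -4024921227264/ 4547119140625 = -0.89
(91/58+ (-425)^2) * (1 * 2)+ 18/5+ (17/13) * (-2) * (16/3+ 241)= 2039263583/5655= 360612.48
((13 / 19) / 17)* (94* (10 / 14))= 6110 / 2261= 2.70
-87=-87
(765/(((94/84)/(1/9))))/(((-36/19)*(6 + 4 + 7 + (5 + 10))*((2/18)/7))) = -237405/3008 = -78.92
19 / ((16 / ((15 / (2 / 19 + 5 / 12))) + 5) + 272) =16245 / 237311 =0.07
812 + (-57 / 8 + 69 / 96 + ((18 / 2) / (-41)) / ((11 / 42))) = 11614233 / 14432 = 804.76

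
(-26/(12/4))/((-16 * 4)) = 13/96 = 0.14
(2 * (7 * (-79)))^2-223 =1223013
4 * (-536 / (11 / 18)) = -38592 / 11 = -3508.36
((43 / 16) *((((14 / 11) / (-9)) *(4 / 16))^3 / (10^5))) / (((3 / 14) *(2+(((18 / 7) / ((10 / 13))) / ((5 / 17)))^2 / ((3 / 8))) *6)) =-5058907 / 1897712912958382080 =-0.00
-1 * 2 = -2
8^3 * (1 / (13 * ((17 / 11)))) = 5632 / 221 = 25.48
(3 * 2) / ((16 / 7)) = 2.62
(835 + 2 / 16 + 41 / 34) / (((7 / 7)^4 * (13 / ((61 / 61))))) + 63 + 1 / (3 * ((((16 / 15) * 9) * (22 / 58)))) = 44606795 / 350064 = 127.42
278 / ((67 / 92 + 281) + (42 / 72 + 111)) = 38364 / 54277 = 0.71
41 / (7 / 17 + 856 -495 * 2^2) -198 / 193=-3916519 / 3686493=-1.06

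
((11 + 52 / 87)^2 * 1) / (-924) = -0.15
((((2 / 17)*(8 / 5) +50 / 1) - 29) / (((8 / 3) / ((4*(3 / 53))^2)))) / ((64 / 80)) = 48627 / 95506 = 0.51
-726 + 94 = -632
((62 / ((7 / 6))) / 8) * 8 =372 / 7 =53.14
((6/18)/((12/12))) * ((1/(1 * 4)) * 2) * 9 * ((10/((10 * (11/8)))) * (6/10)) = 36/55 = 0.65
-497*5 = -2485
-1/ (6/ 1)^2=-1/ 36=-0.03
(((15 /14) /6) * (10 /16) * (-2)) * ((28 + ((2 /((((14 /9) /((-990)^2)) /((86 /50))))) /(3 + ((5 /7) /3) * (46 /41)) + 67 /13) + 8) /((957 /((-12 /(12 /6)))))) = 86648035025 /93324088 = 928.46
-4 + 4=0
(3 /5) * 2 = 6 /5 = 1.20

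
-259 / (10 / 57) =-14763 / 10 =-1476.30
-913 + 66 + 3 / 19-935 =-33855 / 19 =-1781.84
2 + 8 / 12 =8 / 3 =2.67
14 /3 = 4.67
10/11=0.91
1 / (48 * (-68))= -1 / 3264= -0.00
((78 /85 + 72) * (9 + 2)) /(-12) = -11363 /170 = -66.84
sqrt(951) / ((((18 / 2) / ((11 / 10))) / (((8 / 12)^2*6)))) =44*sqrt(951) / 135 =10.05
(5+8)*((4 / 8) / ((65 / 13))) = 13 / 10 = 1.30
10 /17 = 0.59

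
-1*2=-2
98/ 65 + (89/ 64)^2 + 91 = 25144113/ 266240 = 94.44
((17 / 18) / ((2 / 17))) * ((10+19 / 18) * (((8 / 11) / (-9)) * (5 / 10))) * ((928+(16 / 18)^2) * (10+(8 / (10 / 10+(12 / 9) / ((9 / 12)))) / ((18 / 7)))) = -601406789728 / 16238475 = -37035.92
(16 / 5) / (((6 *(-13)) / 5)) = -0.21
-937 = -937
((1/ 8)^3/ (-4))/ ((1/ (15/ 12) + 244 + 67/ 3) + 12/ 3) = -15/ 8329216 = -0.00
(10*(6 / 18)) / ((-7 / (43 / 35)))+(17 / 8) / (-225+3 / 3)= -22373 / 37632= -0.59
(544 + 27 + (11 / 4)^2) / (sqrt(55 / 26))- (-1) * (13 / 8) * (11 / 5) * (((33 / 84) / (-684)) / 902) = -143 / 62818560 + 9257 * sqrt(1430) / 880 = 397.79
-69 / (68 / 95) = -6555 / 68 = -96.40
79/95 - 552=-52361/95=-551.17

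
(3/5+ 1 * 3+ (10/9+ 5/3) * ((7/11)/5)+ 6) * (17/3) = 83759/1485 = 56.40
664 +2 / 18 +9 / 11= 65828 / 99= 664.93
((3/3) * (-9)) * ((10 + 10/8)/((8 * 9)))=-45/32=-1.41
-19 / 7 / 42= -19 / 294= -0.06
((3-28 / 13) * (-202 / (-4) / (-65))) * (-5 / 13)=1111 / 4394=0.25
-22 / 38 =-11 / 19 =-0.58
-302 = -302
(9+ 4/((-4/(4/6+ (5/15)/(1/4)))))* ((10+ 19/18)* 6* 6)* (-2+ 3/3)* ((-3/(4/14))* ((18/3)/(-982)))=-87759/491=-178.74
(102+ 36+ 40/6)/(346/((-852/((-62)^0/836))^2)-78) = -36696971410176/19785924677203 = -1.85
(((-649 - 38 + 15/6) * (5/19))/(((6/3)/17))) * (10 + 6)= -465460/19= -24497.89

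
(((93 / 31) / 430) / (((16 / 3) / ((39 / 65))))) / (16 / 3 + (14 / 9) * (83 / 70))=243 / 2222240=0.00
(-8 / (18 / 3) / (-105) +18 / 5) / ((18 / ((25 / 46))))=2845 / 26082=0.11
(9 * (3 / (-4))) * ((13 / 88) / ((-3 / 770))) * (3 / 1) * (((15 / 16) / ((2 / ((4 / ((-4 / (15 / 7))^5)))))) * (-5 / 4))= 99952734375 / 1258815488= 79.40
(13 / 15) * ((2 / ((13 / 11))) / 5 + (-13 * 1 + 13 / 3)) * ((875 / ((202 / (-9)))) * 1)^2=-111903750 / 10201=-10969.88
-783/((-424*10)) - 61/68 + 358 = 25753291/72080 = 357.29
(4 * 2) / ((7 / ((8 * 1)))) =64 / 7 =9.14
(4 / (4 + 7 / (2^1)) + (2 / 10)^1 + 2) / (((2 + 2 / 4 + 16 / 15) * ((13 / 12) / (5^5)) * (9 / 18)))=6150000 / 1391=4421.28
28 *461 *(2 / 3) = 25816 / 3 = 8605.33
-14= -14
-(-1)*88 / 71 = 88 / 71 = 1.24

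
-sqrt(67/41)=-sqrt(2747)/41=-1.28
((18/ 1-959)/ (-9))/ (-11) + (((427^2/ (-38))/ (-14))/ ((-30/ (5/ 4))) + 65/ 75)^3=-6738886031789867/ 2781351936000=-2422.88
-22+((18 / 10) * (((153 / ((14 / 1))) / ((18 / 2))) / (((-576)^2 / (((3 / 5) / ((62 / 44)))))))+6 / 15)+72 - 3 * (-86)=20558684347 / 66662400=308.40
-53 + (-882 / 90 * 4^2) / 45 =-12709 / 225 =-56.48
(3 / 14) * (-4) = -6 / 7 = -0.86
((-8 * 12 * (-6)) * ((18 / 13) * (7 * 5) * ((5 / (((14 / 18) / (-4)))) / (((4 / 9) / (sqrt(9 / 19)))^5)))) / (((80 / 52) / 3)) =-156905298045 * sqrt(19) / 54872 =-12464177.32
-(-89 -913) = 1002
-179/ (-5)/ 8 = 179/ 40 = 4.48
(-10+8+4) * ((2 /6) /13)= 2 /39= 0.05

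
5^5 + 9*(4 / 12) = 3128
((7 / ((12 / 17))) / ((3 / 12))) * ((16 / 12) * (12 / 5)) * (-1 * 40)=-15232 / 3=-5077.33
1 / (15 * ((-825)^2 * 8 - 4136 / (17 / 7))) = 17 / 1388040720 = 0.00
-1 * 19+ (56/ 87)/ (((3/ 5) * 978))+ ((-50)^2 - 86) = 305671595/ 127629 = 2395.00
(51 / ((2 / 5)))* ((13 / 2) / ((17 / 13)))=2535 / 4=633.75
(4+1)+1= 6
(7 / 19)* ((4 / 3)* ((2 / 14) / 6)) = 2 / 171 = 0.01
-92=-92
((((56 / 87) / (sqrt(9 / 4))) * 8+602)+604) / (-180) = -157831 / 23490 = -6.72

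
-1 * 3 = -3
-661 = -661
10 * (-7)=-70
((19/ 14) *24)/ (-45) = -76/ 105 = -0.72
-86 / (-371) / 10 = 43 / 1855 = 0.02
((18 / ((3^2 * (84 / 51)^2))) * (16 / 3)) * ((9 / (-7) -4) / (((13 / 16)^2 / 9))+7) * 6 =-88973852 / 57967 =-1534.91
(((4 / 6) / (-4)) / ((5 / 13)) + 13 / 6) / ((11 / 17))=442 / 165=2.68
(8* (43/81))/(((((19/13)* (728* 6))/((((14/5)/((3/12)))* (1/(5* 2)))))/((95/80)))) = 43/48600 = 0.00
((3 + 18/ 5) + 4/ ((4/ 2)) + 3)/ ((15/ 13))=754/ 75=10.05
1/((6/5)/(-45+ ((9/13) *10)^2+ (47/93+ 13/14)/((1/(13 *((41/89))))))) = 1127666845/117500292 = 9.60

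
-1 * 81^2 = -6561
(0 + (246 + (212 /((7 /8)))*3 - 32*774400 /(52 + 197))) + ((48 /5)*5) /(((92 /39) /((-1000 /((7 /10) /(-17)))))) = 2265676010 /5727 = 395613.06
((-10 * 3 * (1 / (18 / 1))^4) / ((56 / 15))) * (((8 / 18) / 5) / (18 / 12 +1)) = -1 / 367416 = -0.00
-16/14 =-8/7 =-1.14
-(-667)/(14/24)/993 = 1.15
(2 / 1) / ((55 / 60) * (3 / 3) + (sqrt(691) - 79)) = -22488 / 778465 - 288 * sqrt(691) / 778465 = -0.04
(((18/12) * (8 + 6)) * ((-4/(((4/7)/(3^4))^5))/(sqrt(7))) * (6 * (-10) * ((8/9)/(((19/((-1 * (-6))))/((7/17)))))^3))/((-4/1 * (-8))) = 67002060672230670 * sqrt(7)/33698267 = 5260531346.24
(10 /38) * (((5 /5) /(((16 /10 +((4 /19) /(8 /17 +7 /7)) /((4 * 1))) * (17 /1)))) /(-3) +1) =195760 /752913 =0.26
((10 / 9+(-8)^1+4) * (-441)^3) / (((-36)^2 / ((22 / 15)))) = 16823807 / 60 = 280396.78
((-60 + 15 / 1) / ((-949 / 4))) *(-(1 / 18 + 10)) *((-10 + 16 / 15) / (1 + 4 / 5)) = 242540 / 25623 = 9.47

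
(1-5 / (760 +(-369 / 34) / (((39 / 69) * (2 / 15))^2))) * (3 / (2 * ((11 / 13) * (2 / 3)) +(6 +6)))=621674937 / 2708724224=0.23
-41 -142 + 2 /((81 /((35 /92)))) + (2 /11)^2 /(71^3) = -29527866147209 /161362742706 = -182.99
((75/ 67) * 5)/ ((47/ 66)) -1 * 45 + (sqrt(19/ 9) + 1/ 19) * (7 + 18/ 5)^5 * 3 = 3943748619246/ 186971875 + 418195493 * sqrt(19)/ 3125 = 604411.74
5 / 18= 0.28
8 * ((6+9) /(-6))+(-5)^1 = -25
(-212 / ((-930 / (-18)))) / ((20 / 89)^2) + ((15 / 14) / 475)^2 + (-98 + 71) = -7420265394 / 68544875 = -108.25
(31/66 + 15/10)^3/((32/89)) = 24441625/1149984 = 21.25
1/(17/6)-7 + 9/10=-977/170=-5.75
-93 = -93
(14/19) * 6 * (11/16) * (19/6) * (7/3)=539/24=22.46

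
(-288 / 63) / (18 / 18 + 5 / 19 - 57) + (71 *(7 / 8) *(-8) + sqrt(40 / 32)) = -3683653 / 7413 + sqrt(5) / 2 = -495.80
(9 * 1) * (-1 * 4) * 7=-252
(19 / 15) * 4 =76 / 15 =5.07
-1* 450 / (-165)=2.73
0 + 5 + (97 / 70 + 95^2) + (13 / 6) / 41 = 38880343 / 4305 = 9031.44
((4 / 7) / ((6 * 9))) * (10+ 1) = 22 / 189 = 0.12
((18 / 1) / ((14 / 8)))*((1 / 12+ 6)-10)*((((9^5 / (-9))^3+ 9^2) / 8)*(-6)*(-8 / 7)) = 477870775588800 / 49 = 9752464807934.69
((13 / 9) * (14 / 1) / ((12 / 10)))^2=207025 / 729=283.98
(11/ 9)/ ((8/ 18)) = 11/ 4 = 2.75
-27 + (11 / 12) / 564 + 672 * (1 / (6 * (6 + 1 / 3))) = -1197727 / 128592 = -9.31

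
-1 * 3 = -3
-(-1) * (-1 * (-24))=24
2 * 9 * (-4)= -72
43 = 43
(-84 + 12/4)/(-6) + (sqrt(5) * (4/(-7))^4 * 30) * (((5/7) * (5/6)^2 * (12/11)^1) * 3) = 960000 * sqrt(5)/184877 + 27/2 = 25.11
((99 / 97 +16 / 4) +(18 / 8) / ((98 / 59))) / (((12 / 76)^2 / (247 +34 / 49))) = 1062113372827 / 16768584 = 63339.48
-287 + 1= -286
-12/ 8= -3/ 2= -1.50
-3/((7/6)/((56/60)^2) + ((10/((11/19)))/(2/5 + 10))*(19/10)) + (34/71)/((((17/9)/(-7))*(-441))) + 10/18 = -17363867/161005635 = -0.11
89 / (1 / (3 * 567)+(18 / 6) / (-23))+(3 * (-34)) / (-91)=-316339017 / 462280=-684.30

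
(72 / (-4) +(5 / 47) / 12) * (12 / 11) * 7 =-71029 / 517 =-137.39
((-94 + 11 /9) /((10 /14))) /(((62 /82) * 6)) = -47929 /1674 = -28.63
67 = 67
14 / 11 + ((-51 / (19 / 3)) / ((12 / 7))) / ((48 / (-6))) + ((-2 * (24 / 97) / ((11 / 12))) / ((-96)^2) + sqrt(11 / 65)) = sqrt(715) / 65 + 1206545 / 648736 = 2.27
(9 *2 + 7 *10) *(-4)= -352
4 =4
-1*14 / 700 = -1 / 50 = -0.02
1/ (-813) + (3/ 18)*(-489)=-132521/ 1626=-81.50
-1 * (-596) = 596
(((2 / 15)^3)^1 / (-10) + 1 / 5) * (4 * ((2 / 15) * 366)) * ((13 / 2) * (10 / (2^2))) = 10692812 / 16875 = 633.65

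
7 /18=0.39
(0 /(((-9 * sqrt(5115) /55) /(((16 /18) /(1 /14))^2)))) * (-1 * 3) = 0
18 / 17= 1.06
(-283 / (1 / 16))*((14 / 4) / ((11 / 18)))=-285264 / 11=-25933.09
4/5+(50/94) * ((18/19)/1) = 5822/4465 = 1.30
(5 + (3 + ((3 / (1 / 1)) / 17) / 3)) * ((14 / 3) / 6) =959 / 153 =6.27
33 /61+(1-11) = -577 /61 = -9.46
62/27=2.30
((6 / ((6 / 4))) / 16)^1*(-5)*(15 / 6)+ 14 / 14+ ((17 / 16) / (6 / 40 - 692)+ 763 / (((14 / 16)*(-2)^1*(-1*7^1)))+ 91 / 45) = 2168218187 / 34869240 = 62.18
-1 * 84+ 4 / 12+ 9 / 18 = -499 / 6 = -83.17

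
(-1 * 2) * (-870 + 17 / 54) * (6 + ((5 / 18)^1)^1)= 10919.38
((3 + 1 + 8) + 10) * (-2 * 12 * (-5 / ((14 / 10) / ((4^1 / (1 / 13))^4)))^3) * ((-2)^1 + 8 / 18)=-2149823535674376060928000000 / 147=-14624649902546775924680270.00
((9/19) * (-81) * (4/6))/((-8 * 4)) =243/304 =0.80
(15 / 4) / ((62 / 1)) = 15 / 248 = 0.06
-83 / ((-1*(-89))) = -83 / 89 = -0.93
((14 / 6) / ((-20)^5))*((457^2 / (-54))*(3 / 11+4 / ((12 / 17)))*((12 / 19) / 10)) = 71635207 / 67716000000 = 0.00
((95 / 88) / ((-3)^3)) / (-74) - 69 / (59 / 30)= -363950075 / 10373616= -35.08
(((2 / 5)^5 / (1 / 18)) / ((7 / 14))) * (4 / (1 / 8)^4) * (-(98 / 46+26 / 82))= -43562041344 / 2946875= -14782.45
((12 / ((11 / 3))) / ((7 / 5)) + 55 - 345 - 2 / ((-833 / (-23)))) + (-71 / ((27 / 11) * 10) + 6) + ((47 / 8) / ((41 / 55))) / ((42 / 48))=-275.60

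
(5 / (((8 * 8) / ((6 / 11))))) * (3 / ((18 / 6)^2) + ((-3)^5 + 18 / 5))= -163 / 16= -10.19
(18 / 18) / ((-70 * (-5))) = 1 / 350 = 0.00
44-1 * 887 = -843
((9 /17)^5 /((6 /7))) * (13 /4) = 1791153 /11358856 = 0.16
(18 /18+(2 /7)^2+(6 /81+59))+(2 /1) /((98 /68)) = 81422 /1323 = 61.54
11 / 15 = 0.73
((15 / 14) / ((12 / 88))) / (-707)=-55 / 4949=-0.01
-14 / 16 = -7 / 8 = -0.88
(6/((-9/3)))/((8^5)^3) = -1/17592186044416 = -0.00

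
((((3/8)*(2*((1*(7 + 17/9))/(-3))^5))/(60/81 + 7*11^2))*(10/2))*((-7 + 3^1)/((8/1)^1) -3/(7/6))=3.10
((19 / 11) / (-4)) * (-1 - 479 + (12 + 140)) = 1558 / 11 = 141.64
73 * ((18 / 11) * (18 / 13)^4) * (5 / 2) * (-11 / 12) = -28737180 / 28561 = -1006.17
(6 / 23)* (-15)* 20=-1800 / 23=-78.26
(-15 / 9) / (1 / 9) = -15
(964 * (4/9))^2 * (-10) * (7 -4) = -148687360/27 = -5506939.26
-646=-646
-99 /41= -2.41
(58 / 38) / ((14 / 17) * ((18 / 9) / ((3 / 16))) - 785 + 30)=-1479 / 723083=-0.00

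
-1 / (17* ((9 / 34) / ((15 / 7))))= -10 / 21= -0.48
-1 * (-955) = 955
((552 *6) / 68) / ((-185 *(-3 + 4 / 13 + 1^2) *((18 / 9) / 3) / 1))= 8073 / 34595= 0.23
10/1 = 10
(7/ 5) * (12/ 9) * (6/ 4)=14/ 5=2.80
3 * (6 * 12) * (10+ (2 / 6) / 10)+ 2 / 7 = 75862 / 35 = 2167.49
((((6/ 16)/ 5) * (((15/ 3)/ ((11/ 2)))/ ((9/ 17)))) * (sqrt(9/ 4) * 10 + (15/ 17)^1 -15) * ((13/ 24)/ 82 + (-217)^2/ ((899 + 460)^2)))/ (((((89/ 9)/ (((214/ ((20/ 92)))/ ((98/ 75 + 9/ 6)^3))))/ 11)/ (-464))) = -520461131140312500/ 6208319306273389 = -83.83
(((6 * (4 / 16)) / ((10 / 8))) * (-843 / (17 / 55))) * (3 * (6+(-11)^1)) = 834570 / 17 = 49092.35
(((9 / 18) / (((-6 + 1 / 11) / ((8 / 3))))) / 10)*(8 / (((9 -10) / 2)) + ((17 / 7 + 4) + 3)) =1012 / 6825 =0.15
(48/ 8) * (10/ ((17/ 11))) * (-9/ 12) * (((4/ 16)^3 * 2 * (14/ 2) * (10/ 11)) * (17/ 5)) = -19.69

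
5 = 5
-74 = -74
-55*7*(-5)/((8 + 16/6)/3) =17325/32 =541.41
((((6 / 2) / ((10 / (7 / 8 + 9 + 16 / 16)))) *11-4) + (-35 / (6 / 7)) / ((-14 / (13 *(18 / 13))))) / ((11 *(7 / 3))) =20253 / 6160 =3.29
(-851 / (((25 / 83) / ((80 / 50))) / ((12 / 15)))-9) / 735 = -2265881 / 459375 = -4.93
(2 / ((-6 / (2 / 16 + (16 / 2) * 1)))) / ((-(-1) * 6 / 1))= -65 / 144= -0.45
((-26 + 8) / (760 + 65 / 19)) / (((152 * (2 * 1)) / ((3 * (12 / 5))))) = -27 / 48350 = -0.00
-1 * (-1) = 1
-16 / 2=-8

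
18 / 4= 9 / 2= 4.50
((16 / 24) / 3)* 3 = 2 / 3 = 0.67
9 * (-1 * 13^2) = -1521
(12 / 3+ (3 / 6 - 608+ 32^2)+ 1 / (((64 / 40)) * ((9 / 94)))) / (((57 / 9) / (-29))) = -445817 / 228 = -1955.34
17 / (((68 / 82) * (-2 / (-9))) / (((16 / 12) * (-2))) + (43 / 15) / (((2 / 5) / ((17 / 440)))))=81.81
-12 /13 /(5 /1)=-0.18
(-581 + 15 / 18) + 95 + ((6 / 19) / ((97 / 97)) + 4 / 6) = -18399 / 38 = -484.18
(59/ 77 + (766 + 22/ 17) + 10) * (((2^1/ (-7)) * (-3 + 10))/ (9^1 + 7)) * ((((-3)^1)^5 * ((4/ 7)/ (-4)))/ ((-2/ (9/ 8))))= 2227417947/ 1172864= 1899.13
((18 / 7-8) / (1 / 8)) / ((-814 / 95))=14440 / 2849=5.07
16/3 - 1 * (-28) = 100/3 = 33.33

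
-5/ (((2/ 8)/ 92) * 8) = -230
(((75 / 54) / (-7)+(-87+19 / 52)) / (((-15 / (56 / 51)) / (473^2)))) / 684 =12728613997 / 6122142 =2079.11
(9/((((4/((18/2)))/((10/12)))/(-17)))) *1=-2295/8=-286.88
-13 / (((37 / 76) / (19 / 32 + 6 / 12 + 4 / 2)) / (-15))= 366795 / 296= 1239.17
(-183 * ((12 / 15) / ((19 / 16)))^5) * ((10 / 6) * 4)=-261993005056 / 1547561875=-169.29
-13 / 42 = -0.31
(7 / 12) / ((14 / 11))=11 / 24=0.46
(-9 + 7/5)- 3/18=-233/30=-7.77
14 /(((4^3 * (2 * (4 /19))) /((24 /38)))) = 21 /64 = 0.33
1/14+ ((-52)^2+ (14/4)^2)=76057/28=2716.32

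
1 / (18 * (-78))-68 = -95473 / 1404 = -68.00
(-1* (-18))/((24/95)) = 285/4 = 71.25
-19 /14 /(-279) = 19 /3906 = 0.00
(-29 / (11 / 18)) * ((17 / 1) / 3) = -2958 / 11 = -268.91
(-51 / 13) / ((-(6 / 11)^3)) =22627 / 936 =24.17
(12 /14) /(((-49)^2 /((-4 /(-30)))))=4 /84035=0.00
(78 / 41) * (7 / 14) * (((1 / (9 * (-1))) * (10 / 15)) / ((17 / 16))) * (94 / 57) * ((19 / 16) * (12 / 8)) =-1222 / 6273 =-0.19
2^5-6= 26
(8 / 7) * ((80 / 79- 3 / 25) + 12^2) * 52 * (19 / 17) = 2261832352 / 235025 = 9623.79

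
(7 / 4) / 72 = 7 / 288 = 0.02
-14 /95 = -0.15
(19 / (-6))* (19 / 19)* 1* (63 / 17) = -399 / 34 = -11.74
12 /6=2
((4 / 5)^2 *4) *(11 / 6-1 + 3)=736 / 75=9.81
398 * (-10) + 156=-3824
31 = 31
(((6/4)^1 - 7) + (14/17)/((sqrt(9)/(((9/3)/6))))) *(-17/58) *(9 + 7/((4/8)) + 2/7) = 89161/2436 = 36.60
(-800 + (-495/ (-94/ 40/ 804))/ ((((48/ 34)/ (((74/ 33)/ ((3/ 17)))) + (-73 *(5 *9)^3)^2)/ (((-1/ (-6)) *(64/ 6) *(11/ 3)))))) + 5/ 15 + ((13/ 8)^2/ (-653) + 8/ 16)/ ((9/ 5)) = -742969029912791141614875931/ 929418649988208140498112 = -799.39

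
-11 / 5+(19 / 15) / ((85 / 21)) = -802 / 425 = -1.89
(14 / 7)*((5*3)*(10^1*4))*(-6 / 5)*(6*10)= -86400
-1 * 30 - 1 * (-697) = 667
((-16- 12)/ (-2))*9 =126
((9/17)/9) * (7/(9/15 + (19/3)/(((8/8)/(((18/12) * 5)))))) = 70/8177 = 0.01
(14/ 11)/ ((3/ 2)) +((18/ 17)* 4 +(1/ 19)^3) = 19562429/ 3847899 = 5.08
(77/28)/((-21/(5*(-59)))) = 3245/84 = 38.63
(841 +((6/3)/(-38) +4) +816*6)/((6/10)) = 545390/57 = 9568.25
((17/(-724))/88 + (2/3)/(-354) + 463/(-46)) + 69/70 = -247329860143/27234012960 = -9.08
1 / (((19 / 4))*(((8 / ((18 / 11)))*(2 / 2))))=9 / 209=0.04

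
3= 3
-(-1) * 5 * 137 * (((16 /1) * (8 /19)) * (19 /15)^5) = 2285309056 /151875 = 15047.30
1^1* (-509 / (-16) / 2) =509 / 32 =15.91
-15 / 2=-7.50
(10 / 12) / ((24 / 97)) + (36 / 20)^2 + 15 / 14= 193523 / 25200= 7.68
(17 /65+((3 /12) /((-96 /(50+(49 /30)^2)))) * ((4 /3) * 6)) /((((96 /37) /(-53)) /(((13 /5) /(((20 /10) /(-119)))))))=-2640.89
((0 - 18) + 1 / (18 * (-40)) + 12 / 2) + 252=172799 / 720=240.00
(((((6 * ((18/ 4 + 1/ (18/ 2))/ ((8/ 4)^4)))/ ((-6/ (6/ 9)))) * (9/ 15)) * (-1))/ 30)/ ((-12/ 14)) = -581/ 129600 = -0.00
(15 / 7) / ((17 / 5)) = 75 / 119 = 0.63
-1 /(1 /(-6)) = 6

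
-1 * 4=-4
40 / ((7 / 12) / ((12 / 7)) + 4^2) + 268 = 270.45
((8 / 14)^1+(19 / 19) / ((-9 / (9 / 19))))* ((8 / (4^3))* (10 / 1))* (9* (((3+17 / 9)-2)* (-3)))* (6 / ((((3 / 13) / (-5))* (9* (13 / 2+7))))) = 194350 / 3591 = 54.12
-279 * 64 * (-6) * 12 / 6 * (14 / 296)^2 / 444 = 54684 / 50653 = 1.08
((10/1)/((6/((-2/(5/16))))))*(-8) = 85.33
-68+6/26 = -881/13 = -67.77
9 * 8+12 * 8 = 168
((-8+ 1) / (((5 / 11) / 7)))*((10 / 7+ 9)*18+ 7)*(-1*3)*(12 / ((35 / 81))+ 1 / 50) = 437510733 / 250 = 1750042.93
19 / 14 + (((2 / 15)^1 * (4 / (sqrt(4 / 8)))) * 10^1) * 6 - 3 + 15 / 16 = -79 / 112 + 32 * sqrt(2) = 44.55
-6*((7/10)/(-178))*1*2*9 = 189/445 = 0.42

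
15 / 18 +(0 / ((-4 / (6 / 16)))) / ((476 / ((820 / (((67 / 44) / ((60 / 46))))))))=0.83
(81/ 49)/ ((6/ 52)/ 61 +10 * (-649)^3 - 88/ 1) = -128466/ 212438569034545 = -0.00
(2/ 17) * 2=4/ 17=0.24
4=4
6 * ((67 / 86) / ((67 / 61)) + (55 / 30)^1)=656 / 43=15.26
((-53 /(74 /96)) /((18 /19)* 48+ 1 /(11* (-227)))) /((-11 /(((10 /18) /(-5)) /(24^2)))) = -228589 /8620926444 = -0.00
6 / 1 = 6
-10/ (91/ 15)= -150/ 91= -1.65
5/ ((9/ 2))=1.11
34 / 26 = 17 / 13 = 1.31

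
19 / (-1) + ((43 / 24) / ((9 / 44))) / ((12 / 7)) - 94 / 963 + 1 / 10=-4814707 / 346680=-13.89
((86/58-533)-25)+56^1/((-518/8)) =-557.38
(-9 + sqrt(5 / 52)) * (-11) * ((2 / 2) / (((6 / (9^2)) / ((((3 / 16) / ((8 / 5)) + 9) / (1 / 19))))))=59268429 / 256 - 6585381 * sqrt(65) / 6656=223540.58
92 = 92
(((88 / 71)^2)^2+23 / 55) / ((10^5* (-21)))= -1294264381 / 978349718500000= -0.00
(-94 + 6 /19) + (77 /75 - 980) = -1528537 /1425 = -1072.66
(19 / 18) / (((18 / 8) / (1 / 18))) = 19 / 729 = 0.03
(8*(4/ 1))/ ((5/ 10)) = 64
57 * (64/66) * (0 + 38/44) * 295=14081.98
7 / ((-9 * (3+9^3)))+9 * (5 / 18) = 16463 / 6588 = 2.50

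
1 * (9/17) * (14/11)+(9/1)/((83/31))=62631/15521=4.04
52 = 52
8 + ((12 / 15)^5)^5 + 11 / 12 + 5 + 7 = 74817339991997345863 / 3576278686523437500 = 20.92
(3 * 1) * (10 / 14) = 15 / 7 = 2.14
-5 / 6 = -0.83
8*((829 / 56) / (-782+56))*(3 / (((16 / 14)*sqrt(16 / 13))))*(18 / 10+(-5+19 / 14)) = 106941*sqrt(13) / 542080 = 0.71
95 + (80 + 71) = 246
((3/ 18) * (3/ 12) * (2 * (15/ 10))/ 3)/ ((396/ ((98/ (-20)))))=-0.00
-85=-85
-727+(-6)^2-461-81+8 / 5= -6157 / 5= -1231.40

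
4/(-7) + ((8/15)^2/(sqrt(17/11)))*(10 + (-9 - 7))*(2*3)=-256*sqrt(187)/425 - 4/7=-8.81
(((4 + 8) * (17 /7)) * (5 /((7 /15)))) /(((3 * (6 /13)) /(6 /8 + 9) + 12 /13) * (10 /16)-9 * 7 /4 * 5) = -13520 /3381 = -4.00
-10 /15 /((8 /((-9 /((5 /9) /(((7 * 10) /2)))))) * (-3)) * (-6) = 189 /2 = 94.50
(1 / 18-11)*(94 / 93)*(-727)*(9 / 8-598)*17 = -546412709275 / 6696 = -81602853.83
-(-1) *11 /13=11 /13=0.85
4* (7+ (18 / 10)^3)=6416 / 125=51.33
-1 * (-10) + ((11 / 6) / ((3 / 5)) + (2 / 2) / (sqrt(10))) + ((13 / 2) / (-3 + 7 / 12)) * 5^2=-28285 / 522 + sqrt(10) / 10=-53.87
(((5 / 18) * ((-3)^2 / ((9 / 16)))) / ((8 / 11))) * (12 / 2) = 110 / 3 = 36.67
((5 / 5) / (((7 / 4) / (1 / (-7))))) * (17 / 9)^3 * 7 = -3.85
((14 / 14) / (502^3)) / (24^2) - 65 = -4736384939519 / 72867460608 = -65.00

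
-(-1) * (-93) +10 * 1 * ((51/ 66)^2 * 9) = -9501/ 242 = -39.26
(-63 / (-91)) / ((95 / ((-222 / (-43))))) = 1998 / 53105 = 0.04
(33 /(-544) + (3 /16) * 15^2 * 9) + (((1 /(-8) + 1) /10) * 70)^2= 453851 /1088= 417.14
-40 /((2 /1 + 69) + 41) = -5 /14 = -0.36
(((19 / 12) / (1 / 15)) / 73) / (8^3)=95 / 149504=0.00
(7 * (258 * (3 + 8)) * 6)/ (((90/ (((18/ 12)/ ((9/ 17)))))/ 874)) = 49194838/ 15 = 3279655.87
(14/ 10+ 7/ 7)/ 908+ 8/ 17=9131/ 19295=0.47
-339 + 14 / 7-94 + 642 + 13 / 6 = 1279 / 6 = 213.17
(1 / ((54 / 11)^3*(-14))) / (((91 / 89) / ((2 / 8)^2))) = -118459 / 3209746176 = -0.00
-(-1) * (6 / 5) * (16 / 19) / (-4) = -24 / 95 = -0.25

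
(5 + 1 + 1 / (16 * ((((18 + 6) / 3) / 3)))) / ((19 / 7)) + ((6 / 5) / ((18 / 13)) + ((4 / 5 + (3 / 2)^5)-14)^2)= 50365553 / 1459200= 34.52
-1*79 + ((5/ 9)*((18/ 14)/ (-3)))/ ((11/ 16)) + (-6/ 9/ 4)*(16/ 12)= -55141/ 693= -79.57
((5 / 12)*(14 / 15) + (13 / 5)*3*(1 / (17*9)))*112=37688 / 765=49.27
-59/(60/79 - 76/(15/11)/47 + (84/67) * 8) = -220162335/35836192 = -6.14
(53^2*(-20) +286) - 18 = -55912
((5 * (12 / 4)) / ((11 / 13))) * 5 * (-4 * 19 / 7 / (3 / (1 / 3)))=-24700 / 231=-106.93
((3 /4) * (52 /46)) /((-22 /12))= -117 /253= -0.46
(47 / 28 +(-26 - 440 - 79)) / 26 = -15213 / 728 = -20.90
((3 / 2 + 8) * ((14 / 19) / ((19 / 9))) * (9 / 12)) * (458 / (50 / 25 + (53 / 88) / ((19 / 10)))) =952182 / 1937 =491.58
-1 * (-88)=88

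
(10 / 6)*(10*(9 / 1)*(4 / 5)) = 120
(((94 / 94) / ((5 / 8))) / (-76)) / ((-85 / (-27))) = -54 / 8075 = -0.01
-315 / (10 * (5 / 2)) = -63 / 5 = -12.60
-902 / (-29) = 902 / 29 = 31.10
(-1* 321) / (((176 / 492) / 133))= -5251239 / 44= -119346.34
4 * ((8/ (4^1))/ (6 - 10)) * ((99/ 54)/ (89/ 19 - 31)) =209/ 1500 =0.14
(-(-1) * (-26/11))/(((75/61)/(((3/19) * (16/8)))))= -3172/5225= -0.61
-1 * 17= -17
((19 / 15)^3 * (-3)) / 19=-361 / 1125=-0.32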